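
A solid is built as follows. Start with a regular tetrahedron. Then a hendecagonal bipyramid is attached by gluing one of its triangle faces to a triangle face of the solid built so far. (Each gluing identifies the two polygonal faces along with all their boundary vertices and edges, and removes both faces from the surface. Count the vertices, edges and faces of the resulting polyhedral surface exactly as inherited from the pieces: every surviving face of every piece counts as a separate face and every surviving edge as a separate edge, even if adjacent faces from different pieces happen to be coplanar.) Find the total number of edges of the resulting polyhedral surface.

A regular tetrahedron: V=4, E=6, F=4.
Attach a hendecagonal bipyramid (V=13, E=33, F=22) along a 3-gon: merge 3 vertices and 3 edges, delete both glued faces → V=14, E=36, F=24.
Check: V − E + F = 14 − 36 + 24 = 2.

36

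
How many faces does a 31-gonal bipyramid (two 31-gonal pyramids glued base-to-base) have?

62

A bipyramid over an n-gon has 2n triangular faces and n + 2 vertices: V = 31 + 2 = 33, E = 3·31 = 93, F = 2·31 = 62.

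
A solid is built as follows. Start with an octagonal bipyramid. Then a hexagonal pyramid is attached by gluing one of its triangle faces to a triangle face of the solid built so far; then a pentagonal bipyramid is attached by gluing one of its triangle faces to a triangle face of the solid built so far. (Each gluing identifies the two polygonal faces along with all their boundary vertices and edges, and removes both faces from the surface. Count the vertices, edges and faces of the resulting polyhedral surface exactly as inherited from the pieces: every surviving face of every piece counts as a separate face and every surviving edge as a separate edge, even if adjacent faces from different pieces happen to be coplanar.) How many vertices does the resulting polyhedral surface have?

18

An octagonal bipyramid: V=10, E=24, F=16.
Attach a hexagonal pyramid (V=7, E=12, F=7) along a 3-gon: merge 3 vertices and 3 edges, delete both glued faces → V=14, E=33, F=21.
Attach a pentagonal bipyramid (V=7, E=15, F=10) along a 3-gon: merge 3 vertices and 3 edges, delete both glued faces → V=18, E=45, F=29.
Check: V − E + F = 18 − 45 + 29 = 2.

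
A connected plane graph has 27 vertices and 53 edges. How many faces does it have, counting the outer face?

28

Euler's formula for a connected plane graph: V − E + F = 2, so F = 2 − 27 + 53 = 28.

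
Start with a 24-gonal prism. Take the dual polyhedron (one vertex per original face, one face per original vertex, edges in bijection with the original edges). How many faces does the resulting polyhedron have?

The base solid has V = 48, E = 72, F = 26.
The dual swaps V and F and preserves E: V′ = F = 26, E′ = E = 72, F′ = V = 48.

48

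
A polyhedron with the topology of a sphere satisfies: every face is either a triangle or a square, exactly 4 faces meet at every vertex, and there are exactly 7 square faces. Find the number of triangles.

8

Let x be the number of triangles; then F = 7 + x.
Edge–face incidences: 2E = 4·7 + 3·x = 28 + 3x.
Every vertex has degree 4, so 4V = 2E.
Euler: V − E + F = 2 ⇒ (2E)/4 − E + (7 + x) = 2.
Multiply by 8: 2·(2E) − 4·(2E) + 8·(7 + x) = 16, i.e. 56 + 8x − 2·(28 + 3x) = 16.
Collecting terms: 2x = 16, so x = 8.
Then 2E = 28 + 3·8 = 52, so E = 26, V = 2E/4 = 13, F = 7 + 8 = 15.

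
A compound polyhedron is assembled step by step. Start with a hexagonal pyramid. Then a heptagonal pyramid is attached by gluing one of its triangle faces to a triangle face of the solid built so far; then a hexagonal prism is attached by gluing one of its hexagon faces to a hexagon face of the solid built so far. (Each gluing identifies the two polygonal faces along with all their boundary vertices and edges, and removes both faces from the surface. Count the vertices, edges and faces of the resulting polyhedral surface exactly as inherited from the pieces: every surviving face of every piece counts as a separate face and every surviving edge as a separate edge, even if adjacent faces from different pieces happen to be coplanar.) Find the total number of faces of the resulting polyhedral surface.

19

A hexagonal pyramid: V=7, E=12, F=7.
Attach a heptagonal pyramid (V=8, E=14, F=8) along a 3-gon: merge 3 vertices and 3 edges, delete both glued faces → V=12, E=23, F=13.
Attach a hexagonal prism (V=12, E=18, F=8) along a 6-gon: merge 6 vertices and 6 edges, delete both glued faces → V=18, E=35, F=19.
Check: V − E + F = 18 − 35 + 19 = 2.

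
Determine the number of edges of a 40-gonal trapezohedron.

160

The n-trapezohedron (dual of the n-antiprism) has V = 2·40 + 2 = 82, E = 4·40 = 160, F = 2·40 = 80.
Check: V − E + F = 82 − 160 + 80 = 2.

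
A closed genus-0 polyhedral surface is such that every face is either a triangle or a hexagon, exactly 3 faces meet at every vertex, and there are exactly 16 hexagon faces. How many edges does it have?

Let x be the number of triangles; then F = 16 + x.
Edge–face incidences: 2E = 6·16 + 3·x = 96 + 3x.
Every vertex has degree 3, so 3V = 2E.
Euler: V − E + F = 2 ⇒ (2E)/3 − E + (16 + x) = 2.
Multiply by 6: 2·(2E) − 3·(2E) + 6·(16 + x) = 12, i.e. 96 + 6x − (96 + 3x) = 12.
Collecting terms: 3x = 12, so x = 4.
Then 2E = 96 + 3·4 = 108, so E = 54, V = 2E/3 = 36, F = 16 + 4 = 20.

54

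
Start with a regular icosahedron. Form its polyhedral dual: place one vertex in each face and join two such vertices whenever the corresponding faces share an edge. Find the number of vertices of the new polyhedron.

20

The base solid has V = 12, E = 30, F = 20.
The dual swaps V and F and preserves E: V′ = F = 20, E′ = E = 30, F′ = V = 12.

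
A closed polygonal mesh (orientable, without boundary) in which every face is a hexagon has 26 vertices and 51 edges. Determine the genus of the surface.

5

Every face is a hexagon and each edge borders two faces, so 6F = 2·51, giving F = 17.
χ = V − E + F = 26 − 51 + 17 = -8.
For a closed orientable surface χ = 2 − 2g, so g = (2 − (-8))/2 = 5.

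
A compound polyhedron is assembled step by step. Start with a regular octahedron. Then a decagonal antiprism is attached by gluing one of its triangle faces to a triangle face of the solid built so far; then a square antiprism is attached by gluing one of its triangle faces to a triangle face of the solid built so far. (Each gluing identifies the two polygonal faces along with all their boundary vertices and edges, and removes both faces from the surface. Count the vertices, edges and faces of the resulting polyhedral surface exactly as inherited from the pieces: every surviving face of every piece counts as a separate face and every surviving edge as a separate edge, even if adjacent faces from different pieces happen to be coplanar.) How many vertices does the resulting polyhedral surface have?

28

A regular octahedron: V=6, E=12, F=8.
Attach a decagonal antiprism (V=20, E=40, F=22) along a 3-gon: merge 3 vertices and 3 edges, delete both glued faces → V=23, E=49, F=28.
Attach a square antiprism (V=8, E=16, F=10) along a 3-gon: merge 3 vertices and 3 edges, delete both glued faces → V=28, E=62, F=36.
Check: V − E + F = 28 − 62 + 36 = 2.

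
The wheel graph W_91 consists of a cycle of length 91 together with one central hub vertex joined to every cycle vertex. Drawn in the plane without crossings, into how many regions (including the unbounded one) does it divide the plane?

W_91 has V = 91 + 1 = 92 vertices and E = 2·91 = 182 edges.
By Euler's formula F = 2 − V + E = 2 − 92 + 182 = 92.

92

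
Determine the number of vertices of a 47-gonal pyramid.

48

A pyramid on an n-gon base has one n-gon and n triangles: V = 47 + 1 = 48, E = 2·47 = 94, F = 47 + 1 = 48.
Check: V − E + F = 48 − 94 + 48 = 2.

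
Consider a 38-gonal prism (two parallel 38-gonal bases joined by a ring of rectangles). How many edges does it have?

114

A prism on an n-gon has two n-gon bases and n rectangular sides: V = 2·38 = 76, E = 3·38 = 114, F = 38 + 2 = 40.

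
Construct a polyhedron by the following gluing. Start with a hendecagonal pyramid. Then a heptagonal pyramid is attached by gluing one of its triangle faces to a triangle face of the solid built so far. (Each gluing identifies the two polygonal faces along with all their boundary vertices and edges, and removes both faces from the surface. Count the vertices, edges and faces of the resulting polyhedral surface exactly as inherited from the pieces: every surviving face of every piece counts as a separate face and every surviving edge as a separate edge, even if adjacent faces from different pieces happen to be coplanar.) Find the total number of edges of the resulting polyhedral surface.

33

A hendecagonal pyramid: V=12, E=22, F=12.
Attach a heptagonal pyramid (V=8, E=14, F=8) along a 3-gon: merge 3 vertices and 3 edges, delete both glued faces → V=17, E=33, F=18.
Check: V − E + F = 17 − 33 + 18 = 2.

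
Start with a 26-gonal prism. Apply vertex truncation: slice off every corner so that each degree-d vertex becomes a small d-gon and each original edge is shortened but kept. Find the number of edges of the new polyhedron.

234

The base solid has V = 52, E = 78, F = 28.
Truncation replaces each original edge-end by a new vertex, so V′ = 2E = 156.
Each original edge survives, and each old vertex of degree d contributes d new edges; summing degrees gives Σd = 2E, so E′ = E + 2E = 3E = 234.
Each original face survives and each original vertex becomes one new face: F′ = F + V = 80.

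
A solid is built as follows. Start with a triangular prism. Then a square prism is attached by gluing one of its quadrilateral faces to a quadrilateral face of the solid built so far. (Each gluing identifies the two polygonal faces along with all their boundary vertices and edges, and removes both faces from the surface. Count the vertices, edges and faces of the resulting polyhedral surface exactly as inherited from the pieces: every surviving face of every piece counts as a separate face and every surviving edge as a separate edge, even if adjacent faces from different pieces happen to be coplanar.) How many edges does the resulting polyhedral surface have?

17

A triangular prism: V=6, E=9, F=5.
Attach a square prism (V=8, E=12, F=6) along a 4-gon: merge 4 vertices and 4 edges, delete both glued faces → V=10, E=17, F=9.
Check: V − E + F = 10 − 17 + 9 = 2.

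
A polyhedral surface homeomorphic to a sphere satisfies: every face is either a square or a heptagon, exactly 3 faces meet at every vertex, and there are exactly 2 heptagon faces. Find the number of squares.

Let x be the number of squares; then F = 2 + x.
Edge–face incidences: 2E = 7·2 + 4·x = 14 + 4x.
Every vertex has degree 3, so 3V = 2E.
Euler: V − E + F = 2 ⇒ (2E)/3 − E + (2 + x) = 2.
Multiply by 6: 2·(2E) − 3·(2E) + 6·(2 + x) = 12, i.e. 12 + 6x − (14 + 4x) = 12.
Collecting terms: 2x − 2 = 12, so 2x = 14, so x = 7.
Then 2E = 14 + 4·7 = 42, so E = 21, V = 2E/3 = 14, F = 2 + 7 = 9.

7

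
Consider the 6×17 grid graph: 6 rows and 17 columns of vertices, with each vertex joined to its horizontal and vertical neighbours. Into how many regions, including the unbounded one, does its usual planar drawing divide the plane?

The grid has V = 6·17 = 102 vertices and E = 6·16 + 17·5 = 181 edges.
F = 2 − V + E = 2 − 102 + 181 = 81.

81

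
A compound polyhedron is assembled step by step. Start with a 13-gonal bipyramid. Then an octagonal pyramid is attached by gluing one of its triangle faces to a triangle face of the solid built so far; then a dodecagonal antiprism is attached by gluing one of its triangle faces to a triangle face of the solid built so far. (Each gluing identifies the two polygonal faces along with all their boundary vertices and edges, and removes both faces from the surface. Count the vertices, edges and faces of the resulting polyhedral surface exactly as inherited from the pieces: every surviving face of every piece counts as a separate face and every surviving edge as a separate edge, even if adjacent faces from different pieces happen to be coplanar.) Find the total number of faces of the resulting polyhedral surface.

A 13-gonal bipyramid: V=15, E=39, F=26.
Attach an octagonal pyramid (V=9, E=16, F=9) along a 3-gon: merge 3 vertices and 3 edges, delete both glued faces → V=21, E=52, F=33.
Attach a dodecagonal antiprism (V=24, E=48, F=26) along a 3-gon: merge 3 vertices and 3 edges, delete both glued faces → V=42, E=97, F=57.
Check: V − E + F = 42 − 97 + 57 = 2.

57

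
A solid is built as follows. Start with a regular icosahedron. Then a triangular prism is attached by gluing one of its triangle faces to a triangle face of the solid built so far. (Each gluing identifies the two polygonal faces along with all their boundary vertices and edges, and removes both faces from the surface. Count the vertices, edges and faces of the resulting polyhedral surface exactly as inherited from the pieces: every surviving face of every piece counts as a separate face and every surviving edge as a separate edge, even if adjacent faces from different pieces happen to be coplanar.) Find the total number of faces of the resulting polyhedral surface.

23

A regular icosahedron: V=12, E=30, F=20.
Attach a triangular prism (V=6, E=9, F=5) along a 3-gon: merge 3 vertices and 3 edges, delete both glued faces → V=15, E=36, F=23.
Check: V − E + F = 15 − 36 + 23 = 2.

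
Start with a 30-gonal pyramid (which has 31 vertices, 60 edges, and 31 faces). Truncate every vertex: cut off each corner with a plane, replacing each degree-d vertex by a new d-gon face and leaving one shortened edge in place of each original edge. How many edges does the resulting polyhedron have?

Truncation replaces each original edge-end by a new vertex, so V′ = 2E = 120.
Each original edge survives, and each old vertex of degree d contributes d new edges; summing degrees gives Σd = 2E, so E′ = E + 2E = 3E = 180.
Each original face survives and each original vertex becomes one new face: F′ = F + V = 62.

180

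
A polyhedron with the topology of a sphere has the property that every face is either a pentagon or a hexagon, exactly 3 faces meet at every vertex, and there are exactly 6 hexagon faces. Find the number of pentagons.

Let x be the number of pentagons; then F = 6 + x.
Edge–face incidences: 2E = 6·6 + 5·x = 36 + 5x.
Every vertex has degree 3, so 3V = 2E.
Euler: V − E + F = 2 ⇒ (2E)/3 − E + (6 + x) = 2.
Multiply by 6: 2·(2E) − 3·(2E) + 6·(6 + x) = 12, i.e. 36 + 6x − (36 + 5x) = 12.
Collecting terms: x = 12.
Then 2E = 36 + 5·12 = 96, so E = 48, V = 2E/3 = 32, F = 6 + 12 = 18.

12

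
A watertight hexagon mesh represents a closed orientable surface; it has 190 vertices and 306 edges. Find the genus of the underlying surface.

8

Every face is a hexagon and each edge borders two faces, so 6F = 2·306, giving F = 102.
χ = V − E + F = 190 − 306 + 102 = -14.
For a closed orientable surface χ = 2 − 2g, so g = (2 − (-14))/2 = 8.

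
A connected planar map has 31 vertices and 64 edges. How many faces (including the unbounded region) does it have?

Euler's formula for a connected plane graph: V − E + F = 2, so F = 2 − 31 + 64 = 35.

35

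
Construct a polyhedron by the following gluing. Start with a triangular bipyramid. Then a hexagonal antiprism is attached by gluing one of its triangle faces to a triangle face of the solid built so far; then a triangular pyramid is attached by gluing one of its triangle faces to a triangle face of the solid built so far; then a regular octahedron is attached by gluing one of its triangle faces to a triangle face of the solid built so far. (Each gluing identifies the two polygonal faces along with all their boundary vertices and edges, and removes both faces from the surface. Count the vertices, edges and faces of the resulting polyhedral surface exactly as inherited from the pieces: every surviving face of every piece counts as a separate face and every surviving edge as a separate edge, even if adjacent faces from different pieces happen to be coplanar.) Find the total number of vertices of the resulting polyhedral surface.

A triangular bipyramid: V=5, E=9, F=6.
Attach a hexagonal antiprism (V=12, E=24, F=14) along a 3-gon: merge 3 vertices and 3 edges, delete both glued faces → V=14, E=30, F=18.
Attach a triangular pyramid (V=4, E=6, F=4) along a 3-gon: merge 3 vertices and 3 edges, delete both glued faces → V=15, E=33, F=20.
Attach a regular octahedron (V=6, E=12, F=8) along a 3-gon: merge 3 vertices and 3 edges, delete both glued faces → V=18, E=42, F=26.
Check: V − E + F = 18 − 42 + 26 = 2.

18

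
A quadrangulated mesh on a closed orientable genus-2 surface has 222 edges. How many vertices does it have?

χ = 2 − 2·2 = -2, and every face is a square so 4F = 2E.
F = 2E/4 = 111. Then V = -2 + E − F = -2 + 222 − 111 = 109.

109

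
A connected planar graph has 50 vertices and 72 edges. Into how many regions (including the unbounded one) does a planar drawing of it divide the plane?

Euler's formula for a connected plane graph: V − E + F = 2, so F = 2 − 50 + 72 = 24.

24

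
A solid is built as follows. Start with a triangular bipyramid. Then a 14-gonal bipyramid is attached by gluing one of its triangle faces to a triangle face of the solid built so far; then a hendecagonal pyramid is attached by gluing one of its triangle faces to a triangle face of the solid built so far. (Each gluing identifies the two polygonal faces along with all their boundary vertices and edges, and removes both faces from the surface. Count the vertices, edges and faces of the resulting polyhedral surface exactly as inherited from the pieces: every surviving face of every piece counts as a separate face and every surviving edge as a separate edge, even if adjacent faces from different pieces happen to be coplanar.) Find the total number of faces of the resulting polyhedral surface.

42

A triangular bipyramid: V=5, E=9, F=6.
Attach a 14-gonal bipyramid (V=16, E=42, F=28) along a 3-gon: merge 3 vertices and 3 edges, delete both glued faces → V=18, E=48, F=32.
Attach a hendecagonal pyramid (V=12, E=22, F=12) along a 3-gon: merge 3 vertices and 3 edges, delete both glued faces → V=27, E=67, F=42.
Check: V − E + F = 27 − 67 + 42 = 2.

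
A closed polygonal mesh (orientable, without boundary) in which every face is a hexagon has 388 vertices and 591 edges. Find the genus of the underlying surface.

4

Every face is a hexagon and each edge borders two faces, so 6F = 2·591, giving F = 197.
χ = V − E + F = 388 − 591 + 197 = -6.
For a closed orientable surface χ = 2 − 2g, so g = (2 − (-6))/2 = 4.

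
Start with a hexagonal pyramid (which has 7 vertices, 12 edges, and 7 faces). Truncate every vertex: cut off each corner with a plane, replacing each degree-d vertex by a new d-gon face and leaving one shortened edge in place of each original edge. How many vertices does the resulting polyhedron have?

Truncation replaces each original edge-end by a new vertex, so V′ = 2E = 24.
Each original edge survives, and each old vertex of degree d contributes d new edges; summing degrees gives Σd = 2E, so E′ = E + 2E = 3E = 36.
Each original face survives and each original vertex becomes one new face: F′ = F + V = 14.

24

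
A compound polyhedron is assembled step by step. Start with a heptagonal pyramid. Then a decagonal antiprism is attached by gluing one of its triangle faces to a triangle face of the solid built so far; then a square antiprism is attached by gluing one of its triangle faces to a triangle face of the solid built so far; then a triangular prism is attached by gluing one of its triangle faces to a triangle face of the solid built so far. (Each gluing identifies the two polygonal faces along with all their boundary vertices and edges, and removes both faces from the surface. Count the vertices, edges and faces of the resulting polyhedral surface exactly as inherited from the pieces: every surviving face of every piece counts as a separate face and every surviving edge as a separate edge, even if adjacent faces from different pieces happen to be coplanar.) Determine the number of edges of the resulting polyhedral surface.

A heptagonal pyramid: V=8, E=14, F=8.
Attach a decagonal antiprism (V=20, E=40, F=22) along a 3-gon: merge 3 vertices and 3 edges, delete both glued faces → V=25, E=51, F=28.
Attach a square antiprism (V=8, E=16, F=10) along a 3-gon: merge 3 vertices and 3 edges, delete both glued faces → V=30, E=64, F=36.
Attach a triangular prism (V=6, E=9, F=5) along a 3-gon: merge 3 vertices and 3 edges, delete both glued faces → V=33, E=70, F=39.
Check: V − E + F = 33 − 70 + 39 = 2.

70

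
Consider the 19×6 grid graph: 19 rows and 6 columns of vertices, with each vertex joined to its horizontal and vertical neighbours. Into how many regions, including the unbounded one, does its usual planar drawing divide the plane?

91

The grid has V = 19·6 = 114 vertices and E = 19·5 + 6·18 = 203 edges.
F = 2 − V + E = 2 − 114 + 203 = 91.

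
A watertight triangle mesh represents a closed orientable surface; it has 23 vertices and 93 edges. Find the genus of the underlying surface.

Every face is a triangle and each edge borders two faces, so 3F = 2·93, giving F = 62.
χ = V − E + F = 23 − 93 + 62 = -8.
For a closed orientable surface χ = 2 − 2g, so g = (2 − (-8))/2 = 5.

5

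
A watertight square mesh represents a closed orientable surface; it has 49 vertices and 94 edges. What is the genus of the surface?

0

Every face is a square and each edge borders two faces, so 4F = 2·94, giving F = 47.
χ = V − E + F = 49 − 94 + 47 = 2.
For a closed orientable surface χ = 2 − 2g, so g = (2 − (2))/2 = 0.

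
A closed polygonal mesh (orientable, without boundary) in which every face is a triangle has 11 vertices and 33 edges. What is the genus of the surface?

Every face is a triangle and each edge borders two faces, so 3F = 2·33, giving F = 22.
χ = V − E + F = 11 − 33 + 22 = 0.
For a closed orientable surface χ = 2 − 2g, so g = (2 − (0))/2 = 1.

1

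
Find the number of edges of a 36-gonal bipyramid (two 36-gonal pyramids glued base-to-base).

A bipyramid over an n-gon has 2n triangular faces and n + 2 vertices: V = 36 + 2 = 38, E = 3·36 = 108, F = 2·36 = 72.

108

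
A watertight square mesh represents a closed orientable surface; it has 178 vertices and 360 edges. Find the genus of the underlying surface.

Every face is a square and each edge borders two faces, so 4F = 2·360, giving F = 180.
χ = V − E + F = 178 − 360 + 180 = -2.
For a closed orientable surface χ = 2 − 2g, so g = (2 − (-2))/2 = 2.

2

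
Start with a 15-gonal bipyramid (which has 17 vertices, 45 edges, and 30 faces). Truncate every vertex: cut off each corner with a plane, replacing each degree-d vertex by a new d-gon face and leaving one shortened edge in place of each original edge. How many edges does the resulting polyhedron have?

135

Truncation replaces each original edge-end by a new vertex, so V′ = 2E = 90.
Each original edge survives, and each old vertex of degree d contributes d new edges; summing degrees gives Σd = 2E, so E′ = E + 2E = 3E = 135.
Each original face survives and each original vertex becomes one new face: F′ = F + V = 47.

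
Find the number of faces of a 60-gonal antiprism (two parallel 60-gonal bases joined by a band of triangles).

122

An antiprism on an n-gon has two n-gon caps and 2n triangles: V = 2·60 = 120, E = 4·60 = 240, F = 2·60 + 2 = 122.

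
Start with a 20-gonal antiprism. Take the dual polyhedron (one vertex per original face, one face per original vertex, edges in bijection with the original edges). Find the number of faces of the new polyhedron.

40

The base solid has V = 40, E = 80, F = 42.
The dual swaps V and F and preserves E: V′ = F = 42, E′ = E = 80, F′ = V = 40.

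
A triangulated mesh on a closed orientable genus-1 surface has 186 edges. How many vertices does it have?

62

χ = 2 − 2·1 = 0, and every face is a triangle so 3F = 2E.
F = 2E/3 = 124. Then V = 0 + E − F = 0 + 186 − 124 = 62.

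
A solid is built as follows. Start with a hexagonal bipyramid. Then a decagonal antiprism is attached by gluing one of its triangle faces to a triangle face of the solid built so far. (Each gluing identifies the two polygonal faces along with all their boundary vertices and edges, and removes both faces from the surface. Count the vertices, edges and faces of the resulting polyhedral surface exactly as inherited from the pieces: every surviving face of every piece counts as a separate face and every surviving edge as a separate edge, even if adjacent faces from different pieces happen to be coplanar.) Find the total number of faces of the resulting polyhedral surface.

A hexagonal bipyramid: V=8, E=18, F=12.
Attach a decagonal antiprism (V=20, E=40, F=22) along a 3-gon: merge 3 vertices and 3 edges, delete both glued faces → V=25, E=55, F=32.
Check: V − E + F = 25 − 55 + 32 = 2.

32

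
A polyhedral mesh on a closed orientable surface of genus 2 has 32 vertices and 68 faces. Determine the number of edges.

For a closed orientable surface of genus 2, χ = 2 − 2·2 = -2.
E = V + F − (-2) = 32 + 68 − (-2) = 102.

102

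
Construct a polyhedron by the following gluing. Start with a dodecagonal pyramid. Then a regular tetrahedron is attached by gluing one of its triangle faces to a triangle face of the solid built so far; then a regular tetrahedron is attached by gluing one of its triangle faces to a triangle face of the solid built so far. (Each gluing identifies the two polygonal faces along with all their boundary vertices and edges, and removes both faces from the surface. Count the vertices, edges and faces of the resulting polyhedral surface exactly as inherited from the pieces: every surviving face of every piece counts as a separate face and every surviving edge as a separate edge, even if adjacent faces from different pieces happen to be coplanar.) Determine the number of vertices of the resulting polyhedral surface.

15

A dodecagonal pyramid: V=13, E=24, F=13.
Attach a regular tetrahedron (V=4, E=6, F=4) along a 3-gon: merge 3 vertices and 3 edges, delete both glued faces → V=14, E=27, F=15.
Attach a regular tetrahedron (V=4, E=6, F=4) along a 3-gon: merge 3 vertices and 3 edges, delete both glued faces → V=15, E=30, F=17.
Check: V − E + F = 15 − 30 + 17 = 2.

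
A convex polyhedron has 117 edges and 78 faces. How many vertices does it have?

41

Here V − E + F = 2.
V = 2 + E − F = 2 + 117 − 78 = 41.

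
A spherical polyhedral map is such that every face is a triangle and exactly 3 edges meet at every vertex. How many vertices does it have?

4

Each face has 3 edges and each edge borders two faces, so 2E = 3F.
Each vertex has degree 3, so 3V = 2E and hence V = 3F/3.
Euler: V − E + F = 2 ⇒ (3F/3) − (3F/2) + F = 2.
Multiply by 6: (6 − 9 + 6)F = 12, i.e. 3F = 12.
So F = 4, E = 3·4/2 = 6, V = 3·4/3 = 4.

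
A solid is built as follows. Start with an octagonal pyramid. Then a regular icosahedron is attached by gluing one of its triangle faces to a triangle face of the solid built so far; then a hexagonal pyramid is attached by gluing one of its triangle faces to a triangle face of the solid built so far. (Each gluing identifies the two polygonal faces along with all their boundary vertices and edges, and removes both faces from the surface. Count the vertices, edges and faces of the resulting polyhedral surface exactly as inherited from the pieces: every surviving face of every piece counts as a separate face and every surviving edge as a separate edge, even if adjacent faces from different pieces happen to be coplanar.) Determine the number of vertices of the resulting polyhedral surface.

22

An octagonal pyramid: V=9, E=16, F=9.
Attach a regular icosahedron (V=12, E=30, F=20) along a 3-gon: merge 3 vertices and 3 edges, delete both glued faces → V=18, E=43, F=27.
Attach a hexagonal pyramid (V=7, E=12, F=7) along a 3-gon: merge 3 vertices and 3 edges, delete both glued faces → V=22, E=52, F=32.
Check: V − E + F = 22 − 52 + 32 = 2.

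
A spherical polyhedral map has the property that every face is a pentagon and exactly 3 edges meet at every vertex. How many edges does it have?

Each face has 5 edges and each edge borders two faces, so 2E = 5F.
Each vertex has degree 3, so 3V = 2E and hence V = 5F/3.
Euler: V − E + F = 2 ⇒ (5F/3) − (5F/2) + F = 2.
Multiply by 6: (10 − 15 + 6)F = 12, i.e. 1F = 12.
So F = 12, E = 5·12/2 = 30, V = 5·12/3 = 20.

30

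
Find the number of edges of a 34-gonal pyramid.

68

A pyramid on an n-gon base has one n-gon and n triangles: V = 34 + 1 = 35, E = 2·34 = 68, F = 34 + 1 = 35.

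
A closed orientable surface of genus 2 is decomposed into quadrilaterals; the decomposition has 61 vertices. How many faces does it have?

63

χ = 2 − 2·2 = -2, and every face is a square so 4F = 2E.
V − E + F = -2 with E = 4F/2 gives 61 − (4/2 − 1)·F = -2, so F = 63 and E = 126.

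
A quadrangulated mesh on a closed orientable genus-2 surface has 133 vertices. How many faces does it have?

χ = 2 − 2·2 = -2, and every face is a square so 4F = 2E.
V − E + F = -2 with E = 4F/2 gives 133 − (4/2 − 1)·F = -2, so F = 135 and E = 270.

135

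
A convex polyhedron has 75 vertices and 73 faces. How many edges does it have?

146

Here V − E + F = 2.
E = V + F − (2) = 75 + 73 − (2) = 146.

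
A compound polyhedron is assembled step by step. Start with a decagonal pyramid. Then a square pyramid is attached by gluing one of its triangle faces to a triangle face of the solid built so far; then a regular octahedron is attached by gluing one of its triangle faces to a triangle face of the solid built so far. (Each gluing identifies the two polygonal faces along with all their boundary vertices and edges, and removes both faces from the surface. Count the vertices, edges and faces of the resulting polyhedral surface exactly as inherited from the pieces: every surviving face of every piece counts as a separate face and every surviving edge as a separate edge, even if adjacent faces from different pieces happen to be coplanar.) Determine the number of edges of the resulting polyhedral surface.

34

A decagonal pyramid: V=11, E=20, F=11.
Attach a square pyramid (V=5, E=8, F=5) along a 3-gon: merge 3 vertices and 3 edges, delete both glued faces → V=13, E=25, F=14.
Attach a regular octahedron (V=6, E=12, F=8) along a 3-gon: merge 3 vertices and 3 edges, delete both glued faces → V=16, E=34, F=20.
Check: V − E + F = 16 − 34 + 20 = 2.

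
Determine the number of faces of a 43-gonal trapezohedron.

86

The n-trapezohedron (dual of the n-antiprism) has V = 2·43 + 2 = 88, E = 4·43 = 172, F = 2·43 = 86.
Check: V − E + F = 88 − 172 + 86 = 2.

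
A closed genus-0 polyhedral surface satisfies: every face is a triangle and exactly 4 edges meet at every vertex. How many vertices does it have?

Each face has 3 edges and each edge borders two faces, so 2E = 3F.
Each vertex has degree 4, so 4V = 2E and hence V = 3F/4.
Euler: V − E + F = 2 ⇒ (3F/4) − (3F/2) + F = 2.
Multiply by 8: (6 − 12 + 8)F = 16, i.e. 2F = 16.
So F = 8, E = 3·8/2 = 12, V = 3·8/4 = 6.

6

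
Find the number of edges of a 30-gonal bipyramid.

A bipyramid over an n-gon has 2n triangular faces and n + 2 vertices: V = 30 + 2 = 32, E = 3·30 = 90, F = 2·30 = 60.

90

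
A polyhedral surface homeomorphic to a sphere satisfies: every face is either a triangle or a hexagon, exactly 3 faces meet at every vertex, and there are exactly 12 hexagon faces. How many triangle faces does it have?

4

Let x be the number of triangles; then F = 12 + x.
Edge–face incidences: 2E = 6·12 + 3·x = 72 + 3x.
Every vertex has degree 3, so 3V = 2E.
Euler: V − E + F = 2 ⇒ (2E)/3 − E + (12 + x) = 2.
Multiply by 6: 2·(2E) − 3·(2E) + 6·(12 + x) = 12, i.e. 72 + 6x − (72 + 3x) = 12.
Collecting terms: 3x = 12, so x = 4.
Then 2E = 72 + 3·4 = 84, so E = 42, V = 2E/3 = 28, F = 12 + 4 = 16.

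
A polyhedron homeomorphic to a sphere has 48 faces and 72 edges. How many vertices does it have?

Here V − E + F = 2.
V = 2 + E − F = 2 + 72 − 48 = 26.

26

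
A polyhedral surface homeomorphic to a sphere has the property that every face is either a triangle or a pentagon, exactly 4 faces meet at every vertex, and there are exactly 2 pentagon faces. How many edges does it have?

Let x be the number of triangles; then F = 2 + x.
Edge–face incidences: 2E = 5·2 + 3·x = 10 + 3x.
Every vertex has degree 4, so 4V = 2E.
Euler: V − E + F = 2 ⇒ (2E)/4 − E + (2 + x) = 2.
Multiply by 8: 2·(2E) − 4·(2E) + 8·(2 + x) = 16, i.e. 16 + 8x − 2·(10 + 3x) = 16.
Collecting terms: 2x − 4 = 16, so 2x = 20, so x = 10.
Then 2E = 10 + 3·10 = 40, so E = 20, V = 2E/4 = 10, F = 2 + 10 = 12.

20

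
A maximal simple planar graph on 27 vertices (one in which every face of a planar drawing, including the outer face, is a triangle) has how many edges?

75

In a plane triangulation 3F = 2E and V − E + F = 2, so E = 3V − 6 = 3·27 − 6 = 75.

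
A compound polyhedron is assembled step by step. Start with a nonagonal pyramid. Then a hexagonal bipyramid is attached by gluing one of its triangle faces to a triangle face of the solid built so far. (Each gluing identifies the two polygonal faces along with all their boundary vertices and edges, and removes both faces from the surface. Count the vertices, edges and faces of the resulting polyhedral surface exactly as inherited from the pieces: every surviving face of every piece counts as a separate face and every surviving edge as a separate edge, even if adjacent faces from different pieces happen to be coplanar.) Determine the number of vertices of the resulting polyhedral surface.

A nonagonal pyramid: V=10, E=18, F=10.
Attach a hexagonal bipyramid (V=8, E=18, F=12) along a 3-gon: merge 3 vertices and 3 edges, delete both glued faces → V=15, E=33, F=20.
Check: V − E + F = 15 − 33 + 20 = 2.

15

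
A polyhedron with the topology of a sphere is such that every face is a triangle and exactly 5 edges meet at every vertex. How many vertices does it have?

Each face has 3 edges and each edge borders two faces, so 2E = 3F.
Each vertex has degree 5, so 5V = 2E and hence V = 3F/5.
Euler: V − E + F = 2 ⇒ (3F/5) − (3F/2) + F = 2.
Multiply by 10: (6 − 15 + 10)F = 20, i.e. 1F = 20.
So F = 20, E = 3·20/2 = 30, V = 3·20/5 = 12.

12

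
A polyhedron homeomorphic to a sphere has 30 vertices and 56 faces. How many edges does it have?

Here V − E + F = 2.
E = V + F − (2) = 30 + 56 − (2) = 84.

84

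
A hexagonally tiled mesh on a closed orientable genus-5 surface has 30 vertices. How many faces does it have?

χ = 2 − 2·5 = -8, and every face is a hexagon so 6F = 2E.
V − E + F = -8 with E = 6F/2 gives 30 − (6/2 − 1)·F = -8, so F = 19 and E = 57.

19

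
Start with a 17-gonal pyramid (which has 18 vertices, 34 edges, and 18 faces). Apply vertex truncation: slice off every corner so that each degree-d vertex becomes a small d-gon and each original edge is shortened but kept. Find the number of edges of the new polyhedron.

102

Truncation replaces each original edge-end by a new vertex, so V′ = 2E = 68.
Each original edge survives, and each old vertex of degree d contributes d new edges; summing degrees gives Σd = 2E, so E′ = E + 2E = 3E = 102.
Each original face survives and each original vertex becomes one new face: F′ = F + V = 36.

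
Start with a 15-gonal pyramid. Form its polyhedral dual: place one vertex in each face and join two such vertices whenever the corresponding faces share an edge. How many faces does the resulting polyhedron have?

16

The base solid has V = 16, E = 30, F = 16.
The dual swaps V and F and preserves E: V′ = F = 16, E′ = E = 30, F′ = V = 16.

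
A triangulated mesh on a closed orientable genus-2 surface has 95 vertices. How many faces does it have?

194

χ = 2 − 2·2 = -2, and every face is a triangle so 3F = 2E.
V − E + F = -2 with E = 3F/2 gives 95 − (3/2 − 1)·F = -2, so F = 194 and E = 291.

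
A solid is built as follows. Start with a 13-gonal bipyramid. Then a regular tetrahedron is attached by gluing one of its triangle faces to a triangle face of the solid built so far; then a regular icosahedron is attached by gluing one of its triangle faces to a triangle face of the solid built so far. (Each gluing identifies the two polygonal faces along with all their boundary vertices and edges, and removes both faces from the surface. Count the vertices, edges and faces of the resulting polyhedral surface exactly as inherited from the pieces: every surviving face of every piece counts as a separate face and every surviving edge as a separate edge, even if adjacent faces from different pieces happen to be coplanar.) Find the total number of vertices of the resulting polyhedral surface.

25

A 13-gonal bipyramid: V=15, E=39, F=26.
Attach a regular tetrahedron (V=4, E=6, F=4) along a 3-gon: merge 3 vertices and 3 edges, delete both glued faces → V=16, E=42, F=28.
Attach a regular icosahedron (V=12, E=30, F=20) along a 3-gon: merge 3 vertices and 3 edges, delete both glued faces → V=25, E=69, F=46.
Check: V − E + F = 25 − 69 + 46 = 2.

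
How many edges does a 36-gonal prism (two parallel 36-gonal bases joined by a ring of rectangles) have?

A prism on an n-gon has two n-gon bases and n rectangular sides: V = 2·36 = 72, E = 3·36 = 108, F = 36 + 2 = 38.

108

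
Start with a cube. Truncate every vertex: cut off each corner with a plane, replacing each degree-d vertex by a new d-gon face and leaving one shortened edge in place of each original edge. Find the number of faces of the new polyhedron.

The base solid has V = 8, E = 12, F = 6.
Truncation replaces each original edge-end by a new vertex, so V′ = 2E = 24.
Each original edge survives, and each old vertex of degree d contributes d new edges; summing degrees gives Σd = 2E, so E′ = E + 2E = 3E = 36.
Each original face survives and each original vertex becomes one new face: F′ = F + V = 14.

14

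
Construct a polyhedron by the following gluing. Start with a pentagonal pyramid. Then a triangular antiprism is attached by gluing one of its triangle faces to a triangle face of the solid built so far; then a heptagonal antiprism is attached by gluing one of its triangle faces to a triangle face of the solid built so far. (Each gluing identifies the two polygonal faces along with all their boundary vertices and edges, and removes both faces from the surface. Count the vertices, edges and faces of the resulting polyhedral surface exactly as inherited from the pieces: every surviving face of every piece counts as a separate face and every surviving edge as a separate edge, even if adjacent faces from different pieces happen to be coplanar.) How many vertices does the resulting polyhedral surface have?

A pentagonal pyramid: V=6, E=10, F=6.
Attach a triangular antiprism (V=6, E=12, F=8) along a 3-gon: merge 3 vertices and 3 edges, delete both glued faces → V=9, E=19, F=12.
Attach a heptagonal antiprism (V=14, E=28, F=16) along a 3-gon: merge 3 vertices and 3 edges, delete both glued faces → V=20, E=44, F=26.
Check: V − E + F = 20 − 44 + 26 = 2.

20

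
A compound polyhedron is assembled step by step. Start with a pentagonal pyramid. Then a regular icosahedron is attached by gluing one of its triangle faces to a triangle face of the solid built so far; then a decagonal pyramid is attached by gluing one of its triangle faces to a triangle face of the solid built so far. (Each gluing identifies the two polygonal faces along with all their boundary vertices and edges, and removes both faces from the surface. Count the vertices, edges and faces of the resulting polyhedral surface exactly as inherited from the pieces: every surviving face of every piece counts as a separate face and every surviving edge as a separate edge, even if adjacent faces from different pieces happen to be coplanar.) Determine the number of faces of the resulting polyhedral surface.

33

A pentagonal pyramid: V=6, E=10, F=6.
Attach a regular icosahedron (V=12, E=30, F=20) along a 3-gon: merge 3 vertices and 3 edges, delete both glued faces → V=15, E=37, F=24.
Attach a decagonal pyramid (V=11, E=20, F=11) along a 3-gon: merge 3 vertices and 3 edges, delete both glued faces → V=23, E=54, F=33.
Check: V − E + F = 23 − 54 + 33 = 2.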